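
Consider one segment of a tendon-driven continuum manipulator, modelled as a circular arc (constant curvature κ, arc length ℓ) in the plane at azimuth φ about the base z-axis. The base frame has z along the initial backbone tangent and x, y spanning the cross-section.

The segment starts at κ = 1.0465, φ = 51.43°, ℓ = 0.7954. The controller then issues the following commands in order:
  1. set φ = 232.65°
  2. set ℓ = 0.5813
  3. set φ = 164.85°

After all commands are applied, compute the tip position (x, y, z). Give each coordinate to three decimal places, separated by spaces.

-0.165 0.045 0.546

initial: κ=1.0465, φ=51.43°, ℓ=0.7954
cmd 1: set φ=232.65° → (κ,φ,ℓ)=(1.0465,232.65°,0.7954) → tip=(-0.1895,-0.2483,0.7067)
cmd 2: set ℓ=0.5813 → (κ,φ,ℓ)=(1.0465,232.65°,0.5813) → tip=(-0.1040,-0.1363,0.5461)
cmd 3: set φ=164.85° → (κ,φ,ℓ)=(1.0465,164.85°,0.5813) → tip=(-0.1655,0.0448,0.5461)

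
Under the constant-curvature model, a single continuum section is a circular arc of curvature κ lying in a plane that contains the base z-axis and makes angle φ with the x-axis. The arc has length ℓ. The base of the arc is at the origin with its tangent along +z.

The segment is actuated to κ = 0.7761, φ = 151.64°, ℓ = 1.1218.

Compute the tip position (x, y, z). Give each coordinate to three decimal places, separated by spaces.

θ = κ·ℓ = 0.7761 × 1.1218 = 0.87063 rad
ρ = (1 − cos θ)/κ = (1 − 0.64435)/0.7761 = 0.45826
z = sin θ / κ = 0.76473/0.7761 = 0.98536
x = ρ cos φ = 0.45826 × cos(151.64°) = -0.40326
y = ρ sin φ = 0.45826 × sin(151.64°) = 0.21768

-0.403 0.218 0.985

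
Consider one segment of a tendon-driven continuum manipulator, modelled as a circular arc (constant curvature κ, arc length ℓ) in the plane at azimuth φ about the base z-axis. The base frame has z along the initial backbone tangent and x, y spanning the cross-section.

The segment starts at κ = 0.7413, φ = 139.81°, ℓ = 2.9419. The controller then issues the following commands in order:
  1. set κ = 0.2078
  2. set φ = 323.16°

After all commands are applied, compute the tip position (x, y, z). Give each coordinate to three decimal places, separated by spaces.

initial: κ=0.7413, φ=139.81°, ℓ=2.9419
cmd 1: set κ=0.2078 → (κ,φ,ℓ)=(0.2078,139.81°,2.9419) → tip=(-0.6658,0.5624,2.7621)
cmd 2: set φ=323.16° → (κ,φ,ℓ)=(0.2078,323.16°,2.9419) → tip=(0.6975,-0.5226,2.7621)

0.698 -0.523 2.762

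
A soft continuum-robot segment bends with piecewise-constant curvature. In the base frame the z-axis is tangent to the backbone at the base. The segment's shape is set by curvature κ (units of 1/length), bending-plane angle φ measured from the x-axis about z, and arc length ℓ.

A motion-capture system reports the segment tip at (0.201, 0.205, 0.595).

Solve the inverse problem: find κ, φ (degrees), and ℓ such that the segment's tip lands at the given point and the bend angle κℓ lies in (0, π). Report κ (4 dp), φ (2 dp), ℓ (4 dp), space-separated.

1.3156 45.56 0.6834

ρ = √(x²+y²) = √(0.201² + 0.205²) = 0.28710
φ = atan2(y, x) mod 360° = atan2(0.205, 0.201) = 45.5645°
|p|² = ρ² + z² = 0.28710² + 0.595² = 0.43645
κ = 2ρ / |p|² = 2×0.28710 / 0.43645 = 1.31561
θ = 2·atan2(ρ, z) = 2·atan2(0.28710, 0.595) = 0.89913 rad
ℓ = θ/κ = 0.89913/1.31561 = 0.68343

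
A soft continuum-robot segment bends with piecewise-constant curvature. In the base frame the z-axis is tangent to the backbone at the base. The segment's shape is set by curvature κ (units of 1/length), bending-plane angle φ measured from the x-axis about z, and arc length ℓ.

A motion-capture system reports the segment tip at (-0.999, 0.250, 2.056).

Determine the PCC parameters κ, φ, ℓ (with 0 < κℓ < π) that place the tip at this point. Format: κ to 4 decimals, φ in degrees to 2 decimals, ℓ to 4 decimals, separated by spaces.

0.3895 165.95 2.3842

ρ = √(x²+y²) = √(-0.999² + 0.250²) = 1.02981
φ = atan2(y, x) mod 360° = atan2(0.250, -0.999) = 165.9503°
|p|² = ρ² + z² = 1.02981² + 2.056² = 5.28764
κ = 2ρ / |p|² = 2×1.02981 / 5.28764 = 0.38951
θ = 2·atan2(ρ, z) = 2·atan2(1.02981, 2.056) = 0.92870 rad
ℓ = θ/κ = 0.92870/0.38951 = 2.38425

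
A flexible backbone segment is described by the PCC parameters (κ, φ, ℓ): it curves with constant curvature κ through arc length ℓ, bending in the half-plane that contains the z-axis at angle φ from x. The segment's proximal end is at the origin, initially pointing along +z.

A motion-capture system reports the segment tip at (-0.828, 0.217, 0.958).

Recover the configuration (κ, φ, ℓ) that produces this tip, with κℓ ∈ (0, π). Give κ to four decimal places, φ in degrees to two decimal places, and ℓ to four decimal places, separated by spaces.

ρ = √(x²+y²) = √(-0.828² + 0.217²) = 0.85596
φ = atan2(y, x) mod 360° = atan2(0.217, -0.828) = 165.3144°
|p|² = ρ² + z² = 0.85596² + 0.958² = 1.65044
κ = 2ρ / |p|² = 2×0.85596 / 1.65044 = 1.03726
θ = 2·atan2(ρ, z) = 2·atan2(0.85596, 0.958) = 1.45841 rad
ℓ = θ/κ = 1.45841/1.03726 = 1.40603

1.0373 165.31 1.4060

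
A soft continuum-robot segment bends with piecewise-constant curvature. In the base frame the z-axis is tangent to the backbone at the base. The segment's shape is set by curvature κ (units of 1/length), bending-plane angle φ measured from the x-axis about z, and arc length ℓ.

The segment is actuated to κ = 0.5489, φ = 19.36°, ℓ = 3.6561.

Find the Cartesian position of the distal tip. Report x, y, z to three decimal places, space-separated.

2.445 0.859 1.651

θ = κ·ℓ = 0.5489 × 3.6561 = 2.00683 rad
ρ = (1 − cos θ)/κ = (1 − -0.42235)/0.5489 = 2.59127
z = sin θ / κ = 0.90643/0.5489 = 1.65136
x = ρ cos φ = 2.59127 × cos(19.36°) = 2.44475
y = ρ sin φ = 2.59127 × sin(19.36°) = 0.85901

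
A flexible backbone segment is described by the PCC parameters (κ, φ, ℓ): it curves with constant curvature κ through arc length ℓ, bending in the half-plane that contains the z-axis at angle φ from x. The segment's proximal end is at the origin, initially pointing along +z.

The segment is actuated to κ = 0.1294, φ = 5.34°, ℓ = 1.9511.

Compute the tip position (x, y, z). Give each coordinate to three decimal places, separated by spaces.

0.244 0.023 1.930

θ = κ·ℓ = 0.1294 × 1.9511 = 0.25247 rad
ρ = (1 − cos θ)/κ = (1 − 0.96830)/0.1294 = 0.24499
z = sin θ / κ = 0.24980/0.1294 = 1.93044
x = ρ cos φ = 0.24499 × cos(5.34°) = 0.24393
y = ρ sin φ = 0.24499 × sin(5.34°) = 0.02280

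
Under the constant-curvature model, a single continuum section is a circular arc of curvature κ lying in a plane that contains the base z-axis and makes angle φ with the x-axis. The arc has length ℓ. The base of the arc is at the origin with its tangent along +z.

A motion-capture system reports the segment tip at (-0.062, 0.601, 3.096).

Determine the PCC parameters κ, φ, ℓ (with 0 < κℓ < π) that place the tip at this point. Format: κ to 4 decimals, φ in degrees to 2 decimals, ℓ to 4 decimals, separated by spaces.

ρ = √(x²+y²) = √(-0.062² + 0.601²) = 0.60419
φ = atan2(y, x) mod 360° = atan2(0.601, -0.062) = 95.8899°
|p|² = ρ² + z² = 0.60419² + 3.096² = 9.95026
κ = 2ρ / |p|² = 2×0.60419 / 9.95026 = 0.12144
θ = 2·atan2(ρ, z) = 2·atan2(0.60419, 3.096) = 0.38546 rad
ℓ = θ/κ = 0.38546/0.12144 = 3.17402

0.1214 95.89 3.1740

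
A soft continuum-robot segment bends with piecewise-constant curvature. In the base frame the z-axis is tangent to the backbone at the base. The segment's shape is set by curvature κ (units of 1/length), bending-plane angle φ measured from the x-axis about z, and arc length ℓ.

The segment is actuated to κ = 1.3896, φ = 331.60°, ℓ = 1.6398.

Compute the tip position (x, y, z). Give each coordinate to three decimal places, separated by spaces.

θ = κ·ℓ = 1.3896 × 1.6398 = 2.27867 rad
ρ = (1 − cos θ)/κ = (1 − -0.65022)/1.3896 = 1.18755
z = sin θ / κ = 0.75975/1.3896 = 0.54674
x = ρ cos φ = 1.18755 × cos(331.60°) = 1.04462
y = ρ sin φ = 1.18755 × sin(331.60°) = -0.56483

1.045 -0.565 0.547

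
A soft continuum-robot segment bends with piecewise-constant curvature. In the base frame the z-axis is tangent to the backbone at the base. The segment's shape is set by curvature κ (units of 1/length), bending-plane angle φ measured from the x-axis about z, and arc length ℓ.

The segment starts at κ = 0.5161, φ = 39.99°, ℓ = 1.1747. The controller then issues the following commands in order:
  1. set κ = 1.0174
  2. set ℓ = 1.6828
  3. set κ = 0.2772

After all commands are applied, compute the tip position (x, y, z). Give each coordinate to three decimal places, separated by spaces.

initial: κ=0.5161, φ=39.99°, ℓ=1.1747
cmd 1: set κ=1.0174 → (κ,φ,ℓ)=(1.0174,39.99°,1.1747) → tip=(0.4768,0.3999,0.9144)
cmd 2: set ℓ=1.6828 → (κ,φ,ℓ)=(1.0174,39.99°,1.6828) → tip=(0.8591,0.7206,0.9731)
cmd 3: set κ=0.2772 → (κ,φ,ℓ)=(0.2772,39.99°,1.6828) → tip=(0.2953,0.2477,1.6224)

0.295 0.248 1.622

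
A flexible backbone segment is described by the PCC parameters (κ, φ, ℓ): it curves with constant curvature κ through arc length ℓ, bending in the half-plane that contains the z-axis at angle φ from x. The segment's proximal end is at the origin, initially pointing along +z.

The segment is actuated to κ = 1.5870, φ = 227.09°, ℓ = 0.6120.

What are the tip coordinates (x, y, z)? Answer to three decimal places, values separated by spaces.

θ = κ·ℓ = 1.5870 × 0.6120 = 0.97124 rad
ρ = (1 − cos θ)/κ = (1 − 0.56427)/1.5870 = 0.27456
z = sin θ / κ = 0.82559/1.5870 = 0.52022
x = ρ cos φ = 0.27456 × cos(227.09°) = -0.18693
y = ρ sin φ = 0.27456 × sin(227.09°) = -0.20109

-0.187 -0.201 0.520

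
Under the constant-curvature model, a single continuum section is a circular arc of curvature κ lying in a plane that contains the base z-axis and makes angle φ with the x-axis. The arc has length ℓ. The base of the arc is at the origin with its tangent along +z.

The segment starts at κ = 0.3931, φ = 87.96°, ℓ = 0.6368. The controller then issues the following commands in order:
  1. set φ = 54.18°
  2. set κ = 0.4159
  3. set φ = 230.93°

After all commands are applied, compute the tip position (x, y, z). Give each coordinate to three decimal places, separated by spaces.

initial: κ=0.3931, φ=87.96°, ℓ=0.6368
cmd 1: set φ=54.18° → (κ,φ,ℓ)=(0.3931,54.18°,0.6368) → tip=(0.0464,0.0643,0.6302)
cmd 2: set κ=0.4159 → (κ,φ,ℓ)=(0.4159,54.18°,0.6368) → tip=(0.0491,0.0680,0.6294)
cmd 3: set φ=230.93° → (κ,φ,ℓ)=(0.4159,230.93°,0.6368) → tip=(-0.0528,-0.0651,0.6294)

-0.053 -0.065 0.629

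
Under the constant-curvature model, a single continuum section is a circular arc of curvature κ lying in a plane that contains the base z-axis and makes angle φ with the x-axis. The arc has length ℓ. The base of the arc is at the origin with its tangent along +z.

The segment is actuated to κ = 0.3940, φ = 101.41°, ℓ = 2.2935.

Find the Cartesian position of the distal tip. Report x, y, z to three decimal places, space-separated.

θ = κ·ℓ = 0.3940 × 2.2935 = 0.90364 rad
ρ = (1 − cos θ)/κ = (1 − 0.61876)/0.3940 = 0.96763
z = sin θ / κ = 0.78558/0.3940 = 1.99387
x = ρ cos φ = 0.96763 × cos(101.41°) = -0.19142
y = ρ sin φ = 0.96763 × sin(101.41°) = 0.94850

-0.191 0.949 1.994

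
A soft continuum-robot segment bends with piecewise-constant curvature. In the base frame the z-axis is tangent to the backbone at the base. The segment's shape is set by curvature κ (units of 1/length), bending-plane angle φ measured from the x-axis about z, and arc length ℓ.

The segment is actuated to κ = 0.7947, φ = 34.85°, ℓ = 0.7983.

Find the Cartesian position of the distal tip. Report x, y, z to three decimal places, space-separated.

0.201 0.140 0.746

θ = κ·ℓ = 0.7947 × 0.7983 = 0.63441 rad
ρ = (1 − cos θ)/κ = (1 − 0.80542)/0.7947 = 0.24484
z = sin θ / κ = 0.59270/0.7947 = 0.74582
x = ρ cos φ = 0.24484 × cos(34.85°) = 0.20093
y = ρ sin φ = 0.24484 × sin(34.85°) = 0.13991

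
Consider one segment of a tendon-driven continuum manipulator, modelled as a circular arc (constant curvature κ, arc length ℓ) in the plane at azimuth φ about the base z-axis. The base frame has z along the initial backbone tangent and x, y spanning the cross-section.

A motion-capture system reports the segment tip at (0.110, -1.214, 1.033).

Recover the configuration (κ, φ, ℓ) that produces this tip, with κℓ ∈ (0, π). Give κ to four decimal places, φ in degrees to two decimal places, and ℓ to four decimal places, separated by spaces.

ρ = √(x²+y²) = √(0.110² + -1.214²) = 1.21897
φ = atan2(y, x) mod 360° = atan2(-1.214, 0.110) = 275.1774°
|p|² = ρ² + z² = 1.21897² + 1.033² = 2.55298
κ = 2ρ / |p|² = 2×1.21897 / 2.55298 = 0.95494
θ = 2·atan2(ρ, z) = 2·atan2(1.21897, 1.033) = 1.73559 rad
ℓ = θ/κ = 1.73559/0.95494 = 1.81748

0.9549 275.18 1.8175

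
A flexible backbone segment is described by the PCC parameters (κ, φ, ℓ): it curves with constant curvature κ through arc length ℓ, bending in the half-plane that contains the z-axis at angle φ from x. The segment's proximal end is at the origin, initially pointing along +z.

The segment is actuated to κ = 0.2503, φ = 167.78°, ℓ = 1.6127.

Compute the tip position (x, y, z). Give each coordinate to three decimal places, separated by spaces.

θ = κ·ℓ = 0.2503 × 1.6127 = 0.40366 rad
ρ = (1 − cos θ)/κ = (1 − 0.91963)/0.2503 = 0.32109
z = sin θ / κ = 0.39279/0.2503 = 1.56926
x = ρ cos φ = 0.32109 × cos(167.78°) = -0.31382
y = ρ sin φ = 0.32109 × sin(167.78°) = 0.06796

-0.314 0.068 1.569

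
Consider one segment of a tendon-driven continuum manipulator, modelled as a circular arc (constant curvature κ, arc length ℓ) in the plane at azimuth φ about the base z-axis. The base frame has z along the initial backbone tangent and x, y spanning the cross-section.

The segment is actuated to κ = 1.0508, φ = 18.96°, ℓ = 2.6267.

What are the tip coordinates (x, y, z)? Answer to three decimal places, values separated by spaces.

1.735 0.596 0.354

θ = κ·ℓ = 1.0508 × 2.6267 = 2.76014 rad
ρ = (1 − cos θ)/κ = (1 − -0.92812)/1.0508 = 1.83491
z = sin θ / κ = 0.37227/1.0508 = 0.35428
x = ρ cos φ = 1.83491 × cos(18.96°) = 1.73536
y = ρ sin φ = 1.83491 × sin(18.96°) = 0.59618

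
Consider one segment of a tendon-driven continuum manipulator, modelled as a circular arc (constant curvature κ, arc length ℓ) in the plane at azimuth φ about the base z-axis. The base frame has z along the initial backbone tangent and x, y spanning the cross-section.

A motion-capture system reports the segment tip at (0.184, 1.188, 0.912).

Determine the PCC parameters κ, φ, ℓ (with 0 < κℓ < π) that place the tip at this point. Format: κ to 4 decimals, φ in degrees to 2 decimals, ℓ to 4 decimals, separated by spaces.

ρ = √(x²+y²) = √(0.184² + 1.188²) = 1.20216
φ = atan2(y, x) mod 360° = atan2(1.188, 0.184) = 81.1959°
|p|² = ρ² + z² = 1.20216² + 0.912² = 2.27694
κ = 2ρ / |p|² = 2×1.20216 / 2.27694 = 1.05595
θ = 2·atan2(ρ, z) = 2·atan2(1.20216, 0.912) = 1.84359 rad
ℓ = θ/κ = 1.84359/1.05595 = 1.74591

1.0559 81.20 1.7459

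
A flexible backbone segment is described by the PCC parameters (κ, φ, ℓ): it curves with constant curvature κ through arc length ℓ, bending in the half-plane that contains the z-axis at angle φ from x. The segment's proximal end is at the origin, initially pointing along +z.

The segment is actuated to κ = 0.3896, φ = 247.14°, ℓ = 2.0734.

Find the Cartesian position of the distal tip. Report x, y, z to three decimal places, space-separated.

θ = κ·ℓ = 0.3896 × 2.0734 = 0.80780 rad
ρ = (1 − cos θ)/κ = (1 − 0.69109)/0.3896 = 0.79288
z = sin θ / κ = 0.72277/0.3896 = 1.85515
x = ρ cos φ = 0.79288 × cos(247.14°) = -0.30802
y = ρ sin φ = 0.79288 × sin(247.14°) = -0.73061

-0.308 -0.731 1.855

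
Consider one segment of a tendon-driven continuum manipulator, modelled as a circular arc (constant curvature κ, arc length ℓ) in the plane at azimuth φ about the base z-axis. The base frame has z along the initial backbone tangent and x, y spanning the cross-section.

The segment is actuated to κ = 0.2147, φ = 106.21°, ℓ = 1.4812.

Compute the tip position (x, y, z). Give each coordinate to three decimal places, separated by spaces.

-0.065 0.224 1.456

θ = κ·ℓ = 0.2147 × 1.4812 = 0.31801 rad
ρ = (1 − cos θ)/κ = (1 − 0.94986)/0.2147 = 0.23354
z = sin θ / κ = 0.31268/0.2147 = 1.45636
x = ρ cos φ = 0.23354 × cos(106.21°) = -0.06520
y = ρ sin φ = 0.23354 × sin(106.21°) = 0.22426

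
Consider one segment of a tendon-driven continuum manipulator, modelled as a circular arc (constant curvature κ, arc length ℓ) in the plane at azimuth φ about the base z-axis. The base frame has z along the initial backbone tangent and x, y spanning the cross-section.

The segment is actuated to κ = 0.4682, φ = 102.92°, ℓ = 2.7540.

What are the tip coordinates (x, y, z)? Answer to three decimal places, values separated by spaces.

θ = κ·ℓ = 0.4682 × 2.7540 = 1.28942 rad
ρ = (1 − cos θ)/κ = (1 − 0.27768)/0.4682 = 1.54277
z = sin θ / κ = 0.96067/0.4682 = 2.05185
x = ρ cos φ = 1.54277 × cos(102.92°) = -0.34495
y = ρ sin φ = 1.54277 × sin(102.92°) = 1.50371

-0.345 1.504 2.052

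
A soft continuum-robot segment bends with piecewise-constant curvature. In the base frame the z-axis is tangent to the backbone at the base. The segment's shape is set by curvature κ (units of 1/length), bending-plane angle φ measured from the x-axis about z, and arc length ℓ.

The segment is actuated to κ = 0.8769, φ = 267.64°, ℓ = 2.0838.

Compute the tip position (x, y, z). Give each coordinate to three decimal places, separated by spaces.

θ = κ·ℓ = 0.8769 × 2.0838 = 1.82728 rad
ρ = (1 − cos θ)/κ = (1 − -0.25368)/0.8769 = 1.42968
z = sin θ / κ = 0.96729/0.8769 = 1.10308
x = ρ cos φ = 1.42968 × cos(267.64°) = -0.05887
y = ρ sin φ = 1.42968 × sin(267.64°) = -1.42847

-0.059 -1.428 1.103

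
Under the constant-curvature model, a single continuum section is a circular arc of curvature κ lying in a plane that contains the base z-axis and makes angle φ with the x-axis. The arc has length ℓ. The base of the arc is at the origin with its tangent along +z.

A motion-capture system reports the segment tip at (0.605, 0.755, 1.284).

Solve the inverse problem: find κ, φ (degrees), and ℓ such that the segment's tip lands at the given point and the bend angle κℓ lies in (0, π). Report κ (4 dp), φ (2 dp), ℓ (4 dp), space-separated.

0.7486 51.29 1.7251

ρ = √(x²+y²) = √(0.605² + 0.755²) = 0.96750
φ = atan2(y, x) mod 360° = atan2(0.755, 0.605) = 51.2939°
|p|² = ρ² + z² = 0.96750² + 1.284² = 2.58471
κ = 2ρ / |p|² = 2×0.96750 / 2.58471 = 0.74863
θ = 2·atan2(ρ, z) = 2·atan2(0.96750, 1.284) = 1.29148 rad
ℓ = θ/κ = 1.29148/0.74863 = 1.72512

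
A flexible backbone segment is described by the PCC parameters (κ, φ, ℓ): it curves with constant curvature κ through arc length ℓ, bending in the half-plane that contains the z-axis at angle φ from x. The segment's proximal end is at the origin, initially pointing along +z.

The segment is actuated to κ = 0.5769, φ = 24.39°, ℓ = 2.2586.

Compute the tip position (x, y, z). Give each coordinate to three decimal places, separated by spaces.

θ = κ·ℓ = 0.5769 × 2.2586 = 1.30299 rad
ρ = (1 − cos θ)/κ = (1 − 0.26462)/0.5769 = 1.27471
z = sin θ / κ = 0.96435/0.5769 = 1.67161
x = ρ cos φ = 1.27471 × cos(24.39°) = 1.16095
y = ρ sin φ = 1.27471 × sin(24.39°) = 0.52639

1.161 0.526 1.672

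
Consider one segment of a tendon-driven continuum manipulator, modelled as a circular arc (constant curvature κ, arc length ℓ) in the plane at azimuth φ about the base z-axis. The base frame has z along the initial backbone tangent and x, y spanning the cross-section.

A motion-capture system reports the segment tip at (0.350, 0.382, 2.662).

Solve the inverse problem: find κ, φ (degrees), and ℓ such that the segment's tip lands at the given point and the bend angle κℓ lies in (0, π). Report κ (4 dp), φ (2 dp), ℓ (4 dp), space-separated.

0.1409 47.50 2.7287

ρ = √(x²+y²) = √(0.350² + 0.382²) = 0.51810
φ = atan2(y, x) mod 360° = atan2(0.382, 0.350) = 47.5031°
|p|² = ρ² + z² = 0.51810² + 2.662² = 7.35467
κ = 2ρ / |p|² = 2×0.51810 / 7.35467 = 0.14089
θ = 2·atan2(ρ, z) = 2·atan2(0.51810, 2.662) = 0.38445 rad
ℓ = θ/κ = 0.38445/0.14089 = 2.72872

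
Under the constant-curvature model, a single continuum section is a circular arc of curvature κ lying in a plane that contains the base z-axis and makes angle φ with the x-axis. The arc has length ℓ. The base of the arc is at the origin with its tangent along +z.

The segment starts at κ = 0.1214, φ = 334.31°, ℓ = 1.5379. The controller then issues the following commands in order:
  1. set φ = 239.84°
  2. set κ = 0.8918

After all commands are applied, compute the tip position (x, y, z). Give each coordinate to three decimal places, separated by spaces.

-0.452 -0.778 1.099

initial: κ=0.1214, φ=334.31°, ℓ=1.5379
cmd 1: set φ=239.84° → (κ,φ,ℓ)=(0.1214,239.84°,1.5379) → tip=(-0.0719,-0.1238,1.5290)
cmd 2: set κ=0.8918 → (κ,φ,ℓ)=(0.8918,239.84°,1.5379) → tip=(-0.4518,-0.7776,1.0991)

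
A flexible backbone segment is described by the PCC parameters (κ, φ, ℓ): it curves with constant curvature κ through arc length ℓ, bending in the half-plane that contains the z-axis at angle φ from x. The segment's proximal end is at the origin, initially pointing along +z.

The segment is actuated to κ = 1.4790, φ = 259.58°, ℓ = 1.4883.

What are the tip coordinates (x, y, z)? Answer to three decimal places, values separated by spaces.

-0.194 -1.057 0.546

θ = κ·ℓ = 1.4790 × 1.4883 = 2.20120 rad
ρ = (1 − cos θ)/κ = (1 − -0.58947)/1.4790 = 1.07469
z = sin θ / κ = 0.80779/1.4790 = 0.54617
x = ρ cos φ = 1.07469 × cos(259.58°) = -0.19437
y = ρ sin φ = 1.07469 × sin(259.58°) = -1.05697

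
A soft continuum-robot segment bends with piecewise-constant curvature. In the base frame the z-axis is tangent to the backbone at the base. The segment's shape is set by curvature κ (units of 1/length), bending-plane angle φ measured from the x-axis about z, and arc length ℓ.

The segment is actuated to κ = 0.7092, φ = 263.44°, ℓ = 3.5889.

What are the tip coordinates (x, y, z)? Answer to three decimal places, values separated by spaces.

θ = κ·ℓ = 0.7092 × 3.5889 = 2.54525 rad
ρ = (1 − cos θ)/κ = (1 − -0.82739)/0.7092 = 2.57670
z = sin θ / κ = 0.56162/0.7092 = 0.79191
x = ρ cos φ = 2.57670 × cos(263.44°) = -0.29437
y = ρ sin φ = 2.57670 × sin(263.44°) = -2.55983

-0.294 -2.560 0.792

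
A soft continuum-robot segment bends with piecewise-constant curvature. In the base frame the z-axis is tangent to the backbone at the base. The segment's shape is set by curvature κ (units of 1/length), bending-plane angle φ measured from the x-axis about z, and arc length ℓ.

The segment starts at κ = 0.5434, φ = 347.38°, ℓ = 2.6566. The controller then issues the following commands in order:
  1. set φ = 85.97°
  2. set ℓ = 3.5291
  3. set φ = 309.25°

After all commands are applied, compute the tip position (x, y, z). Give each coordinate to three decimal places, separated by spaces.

1.560 -1.910 1.731

initial: κ=0.5434, φ=347.38°, ℓ=2.6566
cmd 1: set φ=85.97° → (κ,φ,ℓ)=(0.5434,85.97°,2.6566) → tip=(0.1129,1.6028,1.8254)
cmd 2: set ℓ=3.5291 → (κ,φ,ℓ)=(0.5434,85.97°,3.5291) → tip=(0.1733,2.4599,1.7306)
cmd 3: set φ=309.25° → (κ,φ,ℓ)=(0.5434,309.25°,3.5291) → tip=(1.5602,-1.9096,1.7306)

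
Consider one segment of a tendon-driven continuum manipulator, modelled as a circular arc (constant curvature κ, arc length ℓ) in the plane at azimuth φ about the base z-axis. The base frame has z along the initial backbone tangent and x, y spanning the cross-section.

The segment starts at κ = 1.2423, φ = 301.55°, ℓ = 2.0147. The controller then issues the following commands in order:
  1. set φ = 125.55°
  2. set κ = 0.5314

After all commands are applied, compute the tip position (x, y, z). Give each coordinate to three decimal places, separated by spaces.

initial: κ=1.2423, φ=301.55°, ℓ=2.0147
cmd 1: set φ=125.55° → (κ,φ,ℓ)=(1.2423,125.55°,2.0147) → tip=(-0.8438,1.1807,0.4799)
cmd 2: set κ=0.5314 → (κ,φ,ℓ)=(0.5314,125.55°,2.0147) → tip=(-0.5694,0.7968,1.6513)

-0.569 0.797 1.651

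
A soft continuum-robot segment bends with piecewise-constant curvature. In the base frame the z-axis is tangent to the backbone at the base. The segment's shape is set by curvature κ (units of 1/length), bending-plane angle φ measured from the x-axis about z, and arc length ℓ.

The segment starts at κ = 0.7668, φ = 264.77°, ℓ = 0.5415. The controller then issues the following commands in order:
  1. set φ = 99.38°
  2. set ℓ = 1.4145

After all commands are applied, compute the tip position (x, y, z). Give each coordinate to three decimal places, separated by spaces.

initial: κ=0.7668, φ=264.77°, ℓ=0.5415
cmd 1: set φ=99.38° → (κ,φ,ℓ)=(0.7668,99.38°,0.5415) → tip=(-0.0181,0.1093,0.5261)
cmd 2: set ℓ=1.4145 → (κ,φ,ℓ)=(0.7668,99.38°,1.4145) → tip=(-0.1132,0.6855,1.1530)

-0.113 0.686 1.153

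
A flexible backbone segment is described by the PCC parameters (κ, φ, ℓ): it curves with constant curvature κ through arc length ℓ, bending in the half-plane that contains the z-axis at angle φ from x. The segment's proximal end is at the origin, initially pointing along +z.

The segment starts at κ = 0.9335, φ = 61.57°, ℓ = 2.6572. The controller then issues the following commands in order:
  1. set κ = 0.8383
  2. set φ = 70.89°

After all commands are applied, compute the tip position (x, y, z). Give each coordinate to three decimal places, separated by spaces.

initial: κ=0.9335, φ=61.57°, ℓ=2.6572
cmd 1: set κ=0.8383 → (κ,φ,ℓ)=(0.8383,61.57°,2.6572) → tip=(0.9146,1.6895,0.9448)
cmd 2: set φ=70.89° → (κ,φ,ℓ)=(0.8383,70.89°,2.6572) → tip=(0.6290,1.8153,0.9448)

0.629 1.815 0.945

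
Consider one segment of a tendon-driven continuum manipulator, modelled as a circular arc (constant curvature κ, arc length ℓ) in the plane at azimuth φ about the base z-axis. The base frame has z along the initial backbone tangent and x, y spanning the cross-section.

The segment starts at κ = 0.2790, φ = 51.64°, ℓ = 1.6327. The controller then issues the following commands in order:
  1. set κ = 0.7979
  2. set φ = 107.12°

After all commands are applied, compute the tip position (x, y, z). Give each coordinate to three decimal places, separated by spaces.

initial: κ=0.2790, φ=51.64°, ℓ=1.6327
cmd 1: set κ=0.7979 → (κ,φ,ℓ)=(0.7979,51.64°,1.6327) → tip=(0.5718,0.7224,1.2085)
cmd 2: set φ=107.12° → (κ,φ,ℓ)=(0.7979,107.12°,1.6327) → tip=(-0.2712,0.8805,1.2085)

-0.271 0.881 1.209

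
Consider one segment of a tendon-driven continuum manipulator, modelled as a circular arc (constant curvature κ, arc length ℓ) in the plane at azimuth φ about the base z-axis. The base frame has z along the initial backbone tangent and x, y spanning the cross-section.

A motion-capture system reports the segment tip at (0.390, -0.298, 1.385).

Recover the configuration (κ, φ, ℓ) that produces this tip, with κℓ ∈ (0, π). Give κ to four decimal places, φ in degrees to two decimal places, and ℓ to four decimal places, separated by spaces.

0.4546 322.62 1.4982

ρ = √(x²+y²) = √(0.390² + -0.298²) = 0.49082
φ = atan2(y, x) mod 360° = atan2(-0.298, 0.390) = 322.6165°
|p|² = ρ² + z² = 0.49082² + 1.385² = 2.15913
κ = 2ρ / |p|² = 2×0.49082 / 2.15913 = 0.45465
θ = 2·atan2(ρ, z) = 2·atan2(0.49082, 1.385) = 0.68115 rad
ℓ = θ/κ = 0.68115/0.45465 = 1.49819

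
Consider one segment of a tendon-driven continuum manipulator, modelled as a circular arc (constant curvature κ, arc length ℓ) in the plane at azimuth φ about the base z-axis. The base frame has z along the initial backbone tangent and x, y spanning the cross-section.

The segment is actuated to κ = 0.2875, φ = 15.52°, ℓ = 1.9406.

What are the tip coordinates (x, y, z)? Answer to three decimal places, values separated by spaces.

θ = κ·ℓ = 0.2875 × 1.9406 = 0.55792 rad
ρ = (1 − cos θ)/κ = (1 − 0.84836)/0.2875 = 0.52745
z = sin θ / κ = 0.52942/0.2875 = 1.84148
x = ρ cos φ = 0.52745 × cos(15.52°) = 0.50822
y = ρ sin φ = 0.52745 × sin(15.52°) = 0.14113

0.508 0.141 1.841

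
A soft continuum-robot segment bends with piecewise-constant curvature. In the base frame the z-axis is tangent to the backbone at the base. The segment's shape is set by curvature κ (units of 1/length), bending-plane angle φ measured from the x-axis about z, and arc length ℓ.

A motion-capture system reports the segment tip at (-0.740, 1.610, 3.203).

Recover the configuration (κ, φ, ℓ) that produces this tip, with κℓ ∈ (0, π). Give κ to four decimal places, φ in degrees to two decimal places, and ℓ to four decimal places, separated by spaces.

0.2645 114.68 3.8210

ρ = √(x²+y²) = √(-0.740² + 1.610²) = 1.77192
φ = atan2(y, x) mod 360° = atan2(1.610, -0.740) = 114.6848°
|p|² = ρ² + z² = 1.77192² + 3.203² = 13.39891
κ = 2ρ / |p|² = 2×1.77192 / 13.39891 = 0.26449
θ = 2·atan2(ρ, z) = 2·atan2(1.77192, 3.203) = 1.01060 rad
ℓ = θ/κ = 1.01060/0.26449 = 3.82099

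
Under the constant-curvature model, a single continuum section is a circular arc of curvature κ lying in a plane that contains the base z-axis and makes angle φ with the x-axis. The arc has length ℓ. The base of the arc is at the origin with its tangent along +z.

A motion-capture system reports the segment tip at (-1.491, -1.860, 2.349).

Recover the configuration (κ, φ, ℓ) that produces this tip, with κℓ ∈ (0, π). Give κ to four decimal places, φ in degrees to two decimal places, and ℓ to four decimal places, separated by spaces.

0.4257 231.28 3.7248

ρ = √(x²+y²) = √(-1.491² + -1.860²) = 2.38384
φ = atan2(y, x) mod 360° = atan2(-1.860, -1.491) = 231.2839°
|p|² = ρ² + z² = 2.38384² + 2.349² = 11.20048
κ = 2ρ / |p|² = 2×2.38384 / 11.20048 = 0.42567
θ = 2·atan2(ρ, z) = 2·atan2(2.38384, 2.349) = 1.58552 rad
ℓ = θ/κ = 1.58552/0.42567 = 3.72478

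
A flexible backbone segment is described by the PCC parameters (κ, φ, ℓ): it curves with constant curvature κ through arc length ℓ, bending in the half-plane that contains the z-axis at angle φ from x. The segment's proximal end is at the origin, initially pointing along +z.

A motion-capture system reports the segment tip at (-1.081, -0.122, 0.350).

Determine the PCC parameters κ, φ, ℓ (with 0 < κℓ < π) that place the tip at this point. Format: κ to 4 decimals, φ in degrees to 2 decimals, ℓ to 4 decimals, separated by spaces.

1.6660 186.44 1.5120

ρ = √(x²+y²) = √(-1.081² + -0.122²) = 1.08786
φ = atan2(y, x) mod 360° = atan2(-0.122, -1.081) = 186.4391°
|p|² = ρ² + z² = 1.08786² + 0.350² = 1.30595
κ = 2ρ / |p|² = 2×1.08786 / 1.30595 = 1.66602
θ = 2·atan2(ρ, z) = 2·atan2(1.08786, 0.350) = 2.51905 rad
ℓ = θ/κ = 2.51905/1.66602 = 1.51202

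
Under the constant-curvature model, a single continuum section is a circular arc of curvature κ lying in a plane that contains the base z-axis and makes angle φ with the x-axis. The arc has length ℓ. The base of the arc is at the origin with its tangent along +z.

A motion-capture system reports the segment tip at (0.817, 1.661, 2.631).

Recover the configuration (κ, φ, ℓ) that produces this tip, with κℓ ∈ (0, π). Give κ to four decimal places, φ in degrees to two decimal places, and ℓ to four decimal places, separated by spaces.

0.3577 63.81 3.4277

ρ = √(x²+y²) = √(0.817² + 1.661²) = 1.85106
φ = atan2(y, x) mod 360° = atan2(1.661, 0.817) = 63.8087°
|p|² = ρ² + z² = 1.85106² + 2.631² = 10.34857
κ = 2ρ / |p|² = 2×1.85106 / 10.34857 = 0.35774
θ = 2·atan2(ρ, z) = 2·atan2(1.85106, 2.631) = 1.22622 rad
ℓ = θ/κ = 1.22622/0.35774 = 3.42766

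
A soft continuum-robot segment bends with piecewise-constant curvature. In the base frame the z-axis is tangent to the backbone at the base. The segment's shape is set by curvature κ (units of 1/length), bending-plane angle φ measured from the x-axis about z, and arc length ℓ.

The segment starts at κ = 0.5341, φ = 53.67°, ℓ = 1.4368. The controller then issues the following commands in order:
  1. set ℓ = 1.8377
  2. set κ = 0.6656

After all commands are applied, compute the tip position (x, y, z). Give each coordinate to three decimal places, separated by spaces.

initial: κ=0.5341, φ=53.67°, ℓ=1.4368
cmd 1: set ℓ=1.8377 → (κ,φ,ℓ)=(0.5341,53.67°,1.8377) → tip=(0.4928,0.6701,1.5565)
cmd 2: set κ=0.6656 → (κ,φ,ℓ)=(0.6656,53.67°,1.8377) → tip=(0.5869,0.7980,1.4125)

0.587 0.798 1.413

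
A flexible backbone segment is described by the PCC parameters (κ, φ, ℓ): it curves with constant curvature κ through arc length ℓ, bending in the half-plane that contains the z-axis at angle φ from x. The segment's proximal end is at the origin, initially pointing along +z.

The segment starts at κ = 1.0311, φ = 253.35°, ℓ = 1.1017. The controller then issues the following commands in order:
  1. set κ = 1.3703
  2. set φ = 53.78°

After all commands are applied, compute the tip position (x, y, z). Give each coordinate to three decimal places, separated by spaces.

initial: κ=1.0311, φ=253.35°, ℓ=1.1017
cmd 1: set κ=1.3703 → (κ,φ,ℓ)=(1.3703,253.35°,1.1017) → tip=(-0.1963,-0.6565,0.7284)
cmd 2: set φ=53.78° → (κ,φ,ℓ)=(1.3703,53.78°,1.1017) → tip=(0.4049,0.5528,0.7284)

0.405 0.553 0.728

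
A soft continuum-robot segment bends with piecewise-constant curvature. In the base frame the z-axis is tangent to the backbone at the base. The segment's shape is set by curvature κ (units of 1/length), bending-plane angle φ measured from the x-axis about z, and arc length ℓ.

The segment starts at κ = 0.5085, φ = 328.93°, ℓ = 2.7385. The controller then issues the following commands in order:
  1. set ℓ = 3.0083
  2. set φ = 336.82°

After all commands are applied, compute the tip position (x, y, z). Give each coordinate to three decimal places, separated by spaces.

1.734 -0.742 1.965

initial: κ=0.5085, φ=328.93°, ℓ=2.7385
cmd 1: set ℓ=3.0083 → (κ,φ,ℓ)=(0.5085,328.93°,3.0083) → tip=(1.6153,-0.9732,1.9649)
cmd 2: set φ=336.82° → (κ,φ,ℓ)=(0.5085,336.82°,3.0083) → tip=(1.7336,-0.7423,1.9649)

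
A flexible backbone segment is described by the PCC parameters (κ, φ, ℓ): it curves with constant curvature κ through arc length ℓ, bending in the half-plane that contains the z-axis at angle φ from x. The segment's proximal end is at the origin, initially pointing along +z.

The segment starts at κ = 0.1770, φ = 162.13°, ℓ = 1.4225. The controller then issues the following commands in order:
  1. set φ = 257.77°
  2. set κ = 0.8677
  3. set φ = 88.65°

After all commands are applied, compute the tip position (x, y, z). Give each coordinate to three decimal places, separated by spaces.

initial: κ=0.1770, φ=162.13°, ℓ=1.4225
cmd 1: set φ=257.77° → (κ,φ,ℓ)=(0.1770,257.77°,1.4225) → tip=(-0.0377,-0.1741,1.4075)
cmd 2: set κ=0.8677 → (κ,φ,ℓ)=(0.8677,257.77°,1.4225) → tip=(-0.1635,-0.7544,1.0878)
cmd 3: set φ=88.65° → (κ,φ,ℓ)=(0.8677,88.65°,1.4225) → tip=(0.0182,0.7717,1.0878)

0.018 0.772 1.088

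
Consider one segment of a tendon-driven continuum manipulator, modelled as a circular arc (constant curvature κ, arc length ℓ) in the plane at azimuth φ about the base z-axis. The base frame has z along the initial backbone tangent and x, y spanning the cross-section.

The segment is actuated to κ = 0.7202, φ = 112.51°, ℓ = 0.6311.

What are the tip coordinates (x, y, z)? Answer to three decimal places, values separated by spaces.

-0.054 0.130 0.610

θ = κ·ℓ = 0.7202 × 0.6311 = 0.45452 rad
ρ = (1 − cos θ)/κ = (1 − 0.89847)/0.7202 = 0.14097
z = sin θ / κ = 0.43903/0.7202 = 0.60959
x = ρ cos φ = 0.14097 × cos(112.51°) = -0.05397
y = ρ sin φ = 0.14097 × sin(112.51°) = 0.13023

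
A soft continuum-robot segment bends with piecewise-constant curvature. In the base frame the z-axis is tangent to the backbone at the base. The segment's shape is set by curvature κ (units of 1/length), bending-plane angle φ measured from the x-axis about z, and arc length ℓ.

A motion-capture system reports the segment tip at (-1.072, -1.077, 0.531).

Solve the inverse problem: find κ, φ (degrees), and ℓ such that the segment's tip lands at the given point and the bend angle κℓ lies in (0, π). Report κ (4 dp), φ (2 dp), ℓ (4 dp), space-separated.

ρ = √(x²+y²) = √(-1.072² + -1.077²) = 1.51958
φ = atan2(y, x) mod 360° = atan2(-1.077, -1.072) = 225.1333°
|p|² = ρ² + z² = 1.51958² + 0.531² = 2.59107
κ = 2ρ / |p|² = 2×1.51958 / 2.59107 = 1.17293
θ = 2·atan2(ρ, z) = 2·atan2(1.51958, 0.531) = 2.46924 rad
ℓ = θ/κ = 2.46924/1.17293 = 2.10519

1.1729 225.13 2.1052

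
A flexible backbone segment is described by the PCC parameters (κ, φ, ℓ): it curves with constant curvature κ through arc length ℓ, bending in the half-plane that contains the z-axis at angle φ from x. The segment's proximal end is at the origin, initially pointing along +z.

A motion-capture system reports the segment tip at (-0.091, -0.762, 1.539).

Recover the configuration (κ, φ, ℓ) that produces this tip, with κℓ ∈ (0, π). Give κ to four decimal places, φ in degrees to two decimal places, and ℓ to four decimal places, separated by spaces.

0.5190 263.19 1.7826

ρ = √(x²+y²) = √(-0.091² + -0.762²) = 0.76741
φ = atan2(y, x) mod 360° = atan2(-0.762, -0.091) = 263.1898°
|p|² = ρ² + z² = 0.76741² + 1.539² = 2.95745
κ = 2ρ / |p|² = 2×0.76741 / 2.95745 = 0.51897
θ = 2·atan2(ρ, z) = 2·atan2(0.76741, 1.539) = 0.92513 rad
ℓ = θ/κ = 0.92513/0.51897 = 1.78262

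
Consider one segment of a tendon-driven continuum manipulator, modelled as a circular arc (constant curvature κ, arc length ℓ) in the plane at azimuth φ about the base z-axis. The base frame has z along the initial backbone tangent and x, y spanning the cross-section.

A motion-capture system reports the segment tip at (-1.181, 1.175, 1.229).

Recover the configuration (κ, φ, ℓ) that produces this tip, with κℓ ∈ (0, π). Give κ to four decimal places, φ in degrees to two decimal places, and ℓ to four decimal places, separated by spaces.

ρ = √(x²+y²) = √(-1.181² + 1.175²) = 1.66595
φ = atan2(y, x) mod 360° = atan2(1.175, -1.181) = 135.1459°
|p|² = ρ² + z² = 1.66595² + 1.229² = 4.28583
κ = 2ρ / |p|² = 2×1.66595 / 4.28583 = 0.77742
θ = 2·atan2(ρ, z) = 2·atan2(1.66595, 1.229) = 1.87040 rad
ℓ = θ/κ = 1.87040/0.77742 = 2.40591

0.7774 135.15 2.4059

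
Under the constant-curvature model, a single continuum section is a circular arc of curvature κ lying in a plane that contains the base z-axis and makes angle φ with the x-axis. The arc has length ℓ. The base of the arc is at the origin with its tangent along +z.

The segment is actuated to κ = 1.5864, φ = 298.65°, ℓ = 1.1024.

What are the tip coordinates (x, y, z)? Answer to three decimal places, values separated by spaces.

0.356 -0.651 0.620

θ = κ·ℓ = 1.5864 × 1.1024 = 1.74885 rad
ρ = (1 − cos θ)/κ = (1 − -0.17711)/1.5864 = 0.74200
z = sin θ / κ = 0.98419/1.5864 = 0.62039
x = ρ cos φ = 0.74200 × cos(298.65°) = 0.35576
y = ρ sin φ = 0.74200 × sin(298.65°) = -0.65115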